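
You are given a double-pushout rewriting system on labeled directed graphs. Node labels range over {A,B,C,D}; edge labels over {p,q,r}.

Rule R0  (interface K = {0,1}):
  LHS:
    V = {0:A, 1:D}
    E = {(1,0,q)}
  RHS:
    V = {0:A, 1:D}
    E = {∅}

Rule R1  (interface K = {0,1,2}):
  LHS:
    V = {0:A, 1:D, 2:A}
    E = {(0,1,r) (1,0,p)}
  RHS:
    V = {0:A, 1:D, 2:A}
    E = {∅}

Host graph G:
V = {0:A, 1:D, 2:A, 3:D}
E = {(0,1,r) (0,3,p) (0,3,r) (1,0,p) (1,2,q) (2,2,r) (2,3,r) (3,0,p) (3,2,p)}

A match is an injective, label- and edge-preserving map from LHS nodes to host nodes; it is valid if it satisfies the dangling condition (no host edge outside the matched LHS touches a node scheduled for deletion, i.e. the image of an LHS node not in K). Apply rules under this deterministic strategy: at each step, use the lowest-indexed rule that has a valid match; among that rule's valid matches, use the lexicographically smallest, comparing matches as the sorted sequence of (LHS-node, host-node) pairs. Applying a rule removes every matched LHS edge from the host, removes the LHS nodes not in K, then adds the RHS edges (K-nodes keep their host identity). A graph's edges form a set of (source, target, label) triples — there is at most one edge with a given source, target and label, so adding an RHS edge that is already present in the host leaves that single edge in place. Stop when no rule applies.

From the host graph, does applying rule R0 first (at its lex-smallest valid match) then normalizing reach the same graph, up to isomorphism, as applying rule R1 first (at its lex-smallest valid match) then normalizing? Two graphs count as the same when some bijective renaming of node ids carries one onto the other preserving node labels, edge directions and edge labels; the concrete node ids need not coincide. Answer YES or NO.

Answer: YES

Steps:
branch R0-first: apply at {0↦2, 1↦1} → |E|=8, then 3 more step(s) → NF |V|=4 |E|=2 V={0:A, 1:D, 2:A, 3:D} E=0-p->3 2-r->2
branch R1-first: apply at {0↦0, 1↦1, 2↦2} → |E|=7, then 3 more step(s) → NF |V|=4 |E|=2 V={0:A, 1:D, 2:A, 3:D} E=0-p->3 2-r->2
graphs isomorphic (equal up to label-preserving node renaming)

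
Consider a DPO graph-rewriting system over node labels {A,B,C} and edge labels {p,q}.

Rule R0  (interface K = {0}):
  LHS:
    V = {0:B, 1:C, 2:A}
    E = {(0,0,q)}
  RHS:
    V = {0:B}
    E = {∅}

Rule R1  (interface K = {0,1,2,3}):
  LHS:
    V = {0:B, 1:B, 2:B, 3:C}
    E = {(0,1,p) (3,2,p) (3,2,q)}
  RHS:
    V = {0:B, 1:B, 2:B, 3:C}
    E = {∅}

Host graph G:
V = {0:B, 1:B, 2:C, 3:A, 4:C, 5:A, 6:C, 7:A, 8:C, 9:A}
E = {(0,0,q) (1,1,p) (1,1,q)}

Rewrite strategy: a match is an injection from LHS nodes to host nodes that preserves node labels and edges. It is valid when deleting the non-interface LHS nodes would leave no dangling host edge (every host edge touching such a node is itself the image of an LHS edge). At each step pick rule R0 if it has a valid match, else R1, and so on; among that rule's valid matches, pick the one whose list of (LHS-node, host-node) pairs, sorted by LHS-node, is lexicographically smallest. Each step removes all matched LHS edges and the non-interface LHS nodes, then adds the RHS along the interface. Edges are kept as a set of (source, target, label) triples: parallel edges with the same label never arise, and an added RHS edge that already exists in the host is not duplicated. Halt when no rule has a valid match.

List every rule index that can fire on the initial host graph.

Answer: [R0]

Rewrite trace:
R0: 32 valid matches — {0↦0, 1↦2, 2↦3}, {0↦0, 1↦2, 2↦5}, {0↦0, 1↦2, 2↦7} (+29 more)
R1: no valid match — LHS pattern not found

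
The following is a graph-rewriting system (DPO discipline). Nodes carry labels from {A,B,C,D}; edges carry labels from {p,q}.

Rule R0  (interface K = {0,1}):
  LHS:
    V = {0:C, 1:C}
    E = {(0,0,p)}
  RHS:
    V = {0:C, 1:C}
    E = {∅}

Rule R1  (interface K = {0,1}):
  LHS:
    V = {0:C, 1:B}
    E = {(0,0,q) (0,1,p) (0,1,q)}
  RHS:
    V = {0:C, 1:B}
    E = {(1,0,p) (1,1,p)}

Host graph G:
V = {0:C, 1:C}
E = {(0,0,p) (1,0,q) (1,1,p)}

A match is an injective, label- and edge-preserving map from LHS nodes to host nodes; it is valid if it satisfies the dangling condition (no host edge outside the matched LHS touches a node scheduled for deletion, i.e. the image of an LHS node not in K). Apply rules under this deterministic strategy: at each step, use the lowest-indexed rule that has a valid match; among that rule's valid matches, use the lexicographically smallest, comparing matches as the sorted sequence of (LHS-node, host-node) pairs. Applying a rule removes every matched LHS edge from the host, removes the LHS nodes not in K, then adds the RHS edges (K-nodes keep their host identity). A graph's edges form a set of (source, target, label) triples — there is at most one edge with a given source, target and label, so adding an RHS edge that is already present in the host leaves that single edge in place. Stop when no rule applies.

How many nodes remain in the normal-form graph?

initial: |V|=2 |E|=3  E = 0-p->0 1-q->0 1-p->1
step 1: apply R0 at {0↦0, 1↦1}  → |V|=2 |E|=2  E = 1-q->0 1-p->1
step 2: apply R0 at {0↦1, 1↦0}  → |V|=2 |E|=1  E = 1-q->0
halt: no rule applies after step 2
NF nodes: {0:C, 1:C}

Answer: 2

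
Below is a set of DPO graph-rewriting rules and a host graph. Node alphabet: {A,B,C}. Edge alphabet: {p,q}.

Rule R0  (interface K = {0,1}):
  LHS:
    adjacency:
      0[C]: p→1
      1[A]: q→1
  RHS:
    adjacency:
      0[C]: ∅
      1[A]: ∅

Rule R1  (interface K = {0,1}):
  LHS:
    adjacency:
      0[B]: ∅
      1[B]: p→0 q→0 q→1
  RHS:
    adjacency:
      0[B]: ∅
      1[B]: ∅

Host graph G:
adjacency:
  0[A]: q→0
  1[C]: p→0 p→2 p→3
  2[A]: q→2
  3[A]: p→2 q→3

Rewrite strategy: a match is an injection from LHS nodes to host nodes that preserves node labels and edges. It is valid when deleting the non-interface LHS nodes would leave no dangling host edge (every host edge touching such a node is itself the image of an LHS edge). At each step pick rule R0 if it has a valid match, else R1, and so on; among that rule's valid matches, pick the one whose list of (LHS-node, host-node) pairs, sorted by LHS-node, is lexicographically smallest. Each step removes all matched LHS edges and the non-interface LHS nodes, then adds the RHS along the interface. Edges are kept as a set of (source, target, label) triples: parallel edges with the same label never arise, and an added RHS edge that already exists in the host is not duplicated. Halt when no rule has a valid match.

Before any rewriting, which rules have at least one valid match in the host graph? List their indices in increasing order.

Answer: [R0]

Rewrite trace:
R0: 3 valid matches — {0↦1, 1↦0}, {0↦1, 1↦2}, {0↦1, 1↦3}
R1: no valid match — LHS pattern not found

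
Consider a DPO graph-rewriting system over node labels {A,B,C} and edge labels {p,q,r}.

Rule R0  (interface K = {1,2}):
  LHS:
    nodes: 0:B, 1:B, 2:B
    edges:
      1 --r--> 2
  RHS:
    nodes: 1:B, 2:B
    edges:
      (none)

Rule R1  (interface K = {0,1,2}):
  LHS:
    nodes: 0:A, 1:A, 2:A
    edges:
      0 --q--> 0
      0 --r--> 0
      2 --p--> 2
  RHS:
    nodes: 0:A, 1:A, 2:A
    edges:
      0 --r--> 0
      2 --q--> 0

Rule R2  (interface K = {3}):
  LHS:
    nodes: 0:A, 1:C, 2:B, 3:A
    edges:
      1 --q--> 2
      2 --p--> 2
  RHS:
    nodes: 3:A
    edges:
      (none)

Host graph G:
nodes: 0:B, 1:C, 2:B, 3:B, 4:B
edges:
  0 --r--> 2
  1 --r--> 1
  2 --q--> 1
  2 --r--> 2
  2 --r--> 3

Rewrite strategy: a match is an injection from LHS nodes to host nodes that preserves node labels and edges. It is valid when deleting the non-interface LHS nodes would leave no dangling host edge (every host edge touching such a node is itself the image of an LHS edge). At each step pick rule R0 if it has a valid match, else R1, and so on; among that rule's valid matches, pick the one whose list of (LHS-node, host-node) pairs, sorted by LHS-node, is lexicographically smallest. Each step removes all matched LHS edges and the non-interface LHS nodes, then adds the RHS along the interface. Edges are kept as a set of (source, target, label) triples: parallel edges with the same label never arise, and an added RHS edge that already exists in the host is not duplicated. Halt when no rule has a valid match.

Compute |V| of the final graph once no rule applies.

Answer: 3

Derivation:
[0] host  ⇒  5 nodes, 5 edges  {0-r->2 1-r->1 2-q->1 2-r->2 2-r->3}
[1] R0 @ {0↦4, 1↦0, 2↦2}  ⇒  4 nodes, 4 edges  {1-r->1 2-q->1 2-r->2 2-r->3}
[2] R0 @ {0↦0, 1↦2, 2↦3}  ⇒  3 nodes, 3 edges  {1-r->1 2-q->1 2-r->2}
final graph: no rule applies after step 2
NF nodes: {1:C, 2:B, 3:B}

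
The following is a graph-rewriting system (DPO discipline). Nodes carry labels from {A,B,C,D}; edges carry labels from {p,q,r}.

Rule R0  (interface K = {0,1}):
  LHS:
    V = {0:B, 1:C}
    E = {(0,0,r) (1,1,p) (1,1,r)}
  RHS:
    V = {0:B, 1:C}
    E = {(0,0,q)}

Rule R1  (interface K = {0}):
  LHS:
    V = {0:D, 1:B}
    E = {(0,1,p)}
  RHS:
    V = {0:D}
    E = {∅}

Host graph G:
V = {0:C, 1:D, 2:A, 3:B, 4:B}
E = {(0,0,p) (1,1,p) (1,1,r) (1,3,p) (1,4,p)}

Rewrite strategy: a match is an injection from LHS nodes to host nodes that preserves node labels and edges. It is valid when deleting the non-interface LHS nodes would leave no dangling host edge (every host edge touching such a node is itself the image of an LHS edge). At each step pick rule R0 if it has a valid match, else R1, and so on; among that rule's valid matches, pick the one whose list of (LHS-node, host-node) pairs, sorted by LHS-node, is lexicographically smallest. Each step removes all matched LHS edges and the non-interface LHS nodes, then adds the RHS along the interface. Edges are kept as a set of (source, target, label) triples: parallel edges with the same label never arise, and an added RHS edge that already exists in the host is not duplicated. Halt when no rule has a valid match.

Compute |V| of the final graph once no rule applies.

Answer: 3

Derivation:
[0] host  ⇒  5 nodes, 5 edges  {0-p->0 1-p->1 1-r->1 1-p->3 1-p->4}
[1] R1 @ {0↦1, 1↦3}  ⇒  4 nodes, 4 edges  {0-p->0 1-p->1 1-r->1 1-p->4}
[2] R1 @ {0↦1, 1↦4}  ⇒  3 nodes, 3 edges  {0-p->0 1-p->1 1-r->1}
final graph: no rule applies after step 2
NF nodes: {0:C, 1:D, 2:A}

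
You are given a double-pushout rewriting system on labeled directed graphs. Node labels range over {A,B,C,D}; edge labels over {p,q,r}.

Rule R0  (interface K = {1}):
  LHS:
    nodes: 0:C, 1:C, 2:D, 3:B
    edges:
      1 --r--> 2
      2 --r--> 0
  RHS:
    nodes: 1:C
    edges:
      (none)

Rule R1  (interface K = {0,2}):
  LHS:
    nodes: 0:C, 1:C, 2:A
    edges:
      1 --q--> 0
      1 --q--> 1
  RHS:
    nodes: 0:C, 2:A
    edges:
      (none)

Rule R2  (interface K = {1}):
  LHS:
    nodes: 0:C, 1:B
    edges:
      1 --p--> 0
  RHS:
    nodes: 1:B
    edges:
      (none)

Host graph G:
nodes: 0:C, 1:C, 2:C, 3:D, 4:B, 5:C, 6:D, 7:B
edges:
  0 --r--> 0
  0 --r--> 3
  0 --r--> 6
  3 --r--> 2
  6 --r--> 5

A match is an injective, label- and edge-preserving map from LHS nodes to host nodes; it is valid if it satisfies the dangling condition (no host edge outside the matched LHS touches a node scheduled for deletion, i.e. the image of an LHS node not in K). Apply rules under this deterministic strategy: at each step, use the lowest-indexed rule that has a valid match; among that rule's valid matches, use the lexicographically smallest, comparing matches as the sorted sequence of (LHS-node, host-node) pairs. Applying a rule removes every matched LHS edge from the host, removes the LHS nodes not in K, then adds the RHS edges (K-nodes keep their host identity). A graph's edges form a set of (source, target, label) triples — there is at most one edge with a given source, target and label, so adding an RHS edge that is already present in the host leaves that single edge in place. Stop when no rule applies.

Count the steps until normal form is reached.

[0] host  ⇒  8 nodes, 5 edges  {0-r->0 0-r->3 0-r->6 3-r->2 6-r->5}
[1] R0 @ {0↦2, 1↦0, 2↦3, 3↦4}  ⇒  5 nodes, 3 edges  {0-r->0 0-r->6 6-r->5}
[2] R0 @ {0↦5, 1↦0, 2↦6, 3↦7}  ⇒  2 nodes, 1 edges  {0-r->0}
final graph: no rule applies after step 2

Answer: 2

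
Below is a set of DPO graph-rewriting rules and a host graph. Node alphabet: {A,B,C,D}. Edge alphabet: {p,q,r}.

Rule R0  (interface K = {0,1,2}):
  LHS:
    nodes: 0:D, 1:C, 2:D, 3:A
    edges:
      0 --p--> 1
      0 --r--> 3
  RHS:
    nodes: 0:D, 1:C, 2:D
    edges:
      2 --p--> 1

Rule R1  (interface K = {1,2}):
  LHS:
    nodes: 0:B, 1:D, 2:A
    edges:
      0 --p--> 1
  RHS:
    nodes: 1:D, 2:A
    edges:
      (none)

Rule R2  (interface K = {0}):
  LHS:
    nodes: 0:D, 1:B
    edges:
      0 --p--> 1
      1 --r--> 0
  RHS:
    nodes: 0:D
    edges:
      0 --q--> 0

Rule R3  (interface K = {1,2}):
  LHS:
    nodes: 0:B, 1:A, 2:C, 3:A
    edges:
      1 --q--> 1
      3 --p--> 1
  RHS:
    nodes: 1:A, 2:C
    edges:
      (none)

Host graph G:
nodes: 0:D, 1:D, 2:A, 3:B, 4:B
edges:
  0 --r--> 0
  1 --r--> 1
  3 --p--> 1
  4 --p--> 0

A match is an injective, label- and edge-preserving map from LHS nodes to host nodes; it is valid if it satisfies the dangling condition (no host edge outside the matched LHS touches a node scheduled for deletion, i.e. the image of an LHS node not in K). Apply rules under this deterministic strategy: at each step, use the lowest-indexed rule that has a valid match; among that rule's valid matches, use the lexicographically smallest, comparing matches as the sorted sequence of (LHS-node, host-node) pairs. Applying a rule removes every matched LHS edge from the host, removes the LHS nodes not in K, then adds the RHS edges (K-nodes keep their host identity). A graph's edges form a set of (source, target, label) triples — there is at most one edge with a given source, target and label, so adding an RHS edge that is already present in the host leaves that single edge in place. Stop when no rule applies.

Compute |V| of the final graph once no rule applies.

[0] host  ⇒  5 nodes, 4 edges  {0-r->0 1-r->1 3-p->1 4-p->0}
[1] R1 @ {0↦3, 1↦1, 2↦2}  ⇒  4 nodes, 3 edges  {0-r->0 1-r->1 4-p->0}
[2] R1 @ {0↦4, 1↦0, 2↦2}  ⇒  3 nodes, 2 edges  {0-r->0 1-r->1}
halt: no rule applies after step 2
NF nodes: {0:D, 1:D, 2:A}

Answer: 3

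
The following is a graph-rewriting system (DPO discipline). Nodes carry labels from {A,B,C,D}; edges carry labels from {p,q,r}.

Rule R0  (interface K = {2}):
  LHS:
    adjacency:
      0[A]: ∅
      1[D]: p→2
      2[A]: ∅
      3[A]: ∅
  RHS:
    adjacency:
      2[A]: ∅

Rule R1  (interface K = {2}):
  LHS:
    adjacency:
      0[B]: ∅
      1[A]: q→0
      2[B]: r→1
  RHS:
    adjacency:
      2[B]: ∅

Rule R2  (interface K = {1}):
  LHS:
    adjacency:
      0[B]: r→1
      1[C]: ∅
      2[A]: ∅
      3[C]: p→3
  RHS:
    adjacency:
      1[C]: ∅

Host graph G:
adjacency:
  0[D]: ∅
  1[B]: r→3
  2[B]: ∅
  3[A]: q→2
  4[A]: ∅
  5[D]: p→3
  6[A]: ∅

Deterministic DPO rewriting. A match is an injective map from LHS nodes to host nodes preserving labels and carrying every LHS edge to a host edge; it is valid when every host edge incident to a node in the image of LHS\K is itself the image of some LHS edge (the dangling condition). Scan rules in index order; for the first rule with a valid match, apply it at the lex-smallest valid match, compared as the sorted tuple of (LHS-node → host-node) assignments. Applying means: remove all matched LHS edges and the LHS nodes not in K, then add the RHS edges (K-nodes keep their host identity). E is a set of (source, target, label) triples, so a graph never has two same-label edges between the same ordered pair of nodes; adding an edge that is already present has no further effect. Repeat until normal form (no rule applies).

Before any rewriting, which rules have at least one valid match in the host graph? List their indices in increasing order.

R0: 2 valid matches — {0↦4, 1↦5, 2↦3, 3↦6}, {0↦6, 1↦5, 2↦3, 3↦4}
R1: no valid match — 1 raw match, all fail dangling condition
R2: no valid match — LHS pattern not found

Answer: [R0]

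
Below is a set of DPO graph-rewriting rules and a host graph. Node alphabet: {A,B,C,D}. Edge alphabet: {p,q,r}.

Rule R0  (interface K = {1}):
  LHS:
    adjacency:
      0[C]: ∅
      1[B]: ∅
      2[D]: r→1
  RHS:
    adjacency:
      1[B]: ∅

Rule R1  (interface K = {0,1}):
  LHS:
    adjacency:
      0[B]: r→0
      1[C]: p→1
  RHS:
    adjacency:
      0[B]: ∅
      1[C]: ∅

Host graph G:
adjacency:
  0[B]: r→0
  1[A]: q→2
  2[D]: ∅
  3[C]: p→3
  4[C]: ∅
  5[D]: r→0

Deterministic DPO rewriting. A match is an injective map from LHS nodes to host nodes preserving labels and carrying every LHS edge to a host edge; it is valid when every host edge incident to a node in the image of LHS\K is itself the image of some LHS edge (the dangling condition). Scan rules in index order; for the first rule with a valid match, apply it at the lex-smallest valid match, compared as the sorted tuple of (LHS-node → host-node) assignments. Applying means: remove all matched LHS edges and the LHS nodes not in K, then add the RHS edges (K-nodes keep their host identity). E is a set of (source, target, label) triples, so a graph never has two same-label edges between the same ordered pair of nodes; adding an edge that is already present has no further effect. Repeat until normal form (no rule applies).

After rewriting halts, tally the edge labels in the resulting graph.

Answer: q:1

Steps:
initial: |V|=6 |E|=4  E = 0-r->0 1-q->2 3-p->3 5-r->0
step 1: apply R0 at {0↦4, 1↦0, 2↦5}  → |V|=4 |E|=3  E = 0-r->0 1-q->2 3-p->3
step 2: apply R1 at {0↦0, 1↦3}  → |V|=4 |E|=1  E = 1-q->2
normal form: no rule applies after step 2
NF edges: [(1, 2, 'q')]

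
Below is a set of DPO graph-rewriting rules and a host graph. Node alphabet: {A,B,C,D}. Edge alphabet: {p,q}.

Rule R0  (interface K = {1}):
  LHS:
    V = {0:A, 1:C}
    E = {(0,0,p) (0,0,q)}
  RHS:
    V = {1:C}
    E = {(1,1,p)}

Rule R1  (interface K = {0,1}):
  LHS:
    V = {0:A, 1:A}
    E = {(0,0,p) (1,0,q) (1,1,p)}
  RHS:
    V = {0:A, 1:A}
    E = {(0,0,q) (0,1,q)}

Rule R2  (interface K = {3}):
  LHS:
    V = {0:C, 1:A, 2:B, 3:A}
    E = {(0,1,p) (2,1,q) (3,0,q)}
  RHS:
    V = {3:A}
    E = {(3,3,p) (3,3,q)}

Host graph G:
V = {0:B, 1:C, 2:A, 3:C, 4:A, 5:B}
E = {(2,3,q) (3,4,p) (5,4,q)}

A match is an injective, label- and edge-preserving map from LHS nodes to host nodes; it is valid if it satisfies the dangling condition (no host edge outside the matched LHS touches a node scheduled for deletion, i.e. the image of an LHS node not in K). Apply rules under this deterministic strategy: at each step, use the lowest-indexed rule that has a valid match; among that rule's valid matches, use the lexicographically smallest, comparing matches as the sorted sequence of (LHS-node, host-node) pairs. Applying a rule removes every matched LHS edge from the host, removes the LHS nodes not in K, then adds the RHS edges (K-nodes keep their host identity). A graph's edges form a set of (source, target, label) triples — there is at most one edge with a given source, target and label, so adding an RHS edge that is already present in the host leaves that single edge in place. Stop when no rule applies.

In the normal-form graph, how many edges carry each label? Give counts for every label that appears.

initial: |V|=6 |E|=3  E = 2-q->3 3-p->4 5-q->4
step 1: apply R2 at {0↦3, 1↦4, 2↦5, 3↦2}  → |V|=3 |E|=2  E = 2-p->2 2-q->2
step 2: apply R0 at {0↦2, 1↦1}  → |V|=2 |E|=1  E = 1-p->1
normal form: no rule applies after step 2
NF edges: [(1, 1, 'p')]

Answer: p:1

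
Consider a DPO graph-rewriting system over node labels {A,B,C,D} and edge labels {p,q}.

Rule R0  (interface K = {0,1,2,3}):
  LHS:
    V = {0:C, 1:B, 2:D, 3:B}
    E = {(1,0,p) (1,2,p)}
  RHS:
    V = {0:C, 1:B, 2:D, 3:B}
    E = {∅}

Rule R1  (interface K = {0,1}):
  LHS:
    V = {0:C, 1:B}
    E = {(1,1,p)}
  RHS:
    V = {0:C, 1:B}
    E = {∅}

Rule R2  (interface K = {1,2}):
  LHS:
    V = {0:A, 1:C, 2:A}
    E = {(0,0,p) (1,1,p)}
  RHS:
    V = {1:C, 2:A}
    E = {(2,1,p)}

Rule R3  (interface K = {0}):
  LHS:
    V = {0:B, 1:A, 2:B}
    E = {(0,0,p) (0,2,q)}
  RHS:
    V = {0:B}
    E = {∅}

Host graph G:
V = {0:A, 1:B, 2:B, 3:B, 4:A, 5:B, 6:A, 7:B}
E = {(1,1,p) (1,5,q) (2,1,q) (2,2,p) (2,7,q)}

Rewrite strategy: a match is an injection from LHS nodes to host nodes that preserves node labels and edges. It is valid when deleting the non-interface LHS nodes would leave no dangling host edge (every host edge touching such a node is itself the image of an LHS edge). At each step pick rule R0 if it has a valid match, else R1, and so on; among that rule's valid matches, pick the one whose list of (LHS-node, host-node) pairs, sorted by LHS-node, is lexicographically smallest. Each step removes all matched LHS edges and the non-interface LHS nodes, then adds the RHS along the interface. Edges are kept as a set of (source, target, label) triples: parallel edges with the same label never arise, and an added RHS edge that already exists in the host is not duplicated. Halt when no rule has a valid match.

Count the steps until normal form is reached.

Answer: 2

Derivation:
initial: |V|=8 |E|=5  E = 1-p->1 1-q->5 2-q->1 2-p->2 2-q->7
step 1: apply R3 at {0↦1, 1↦0, 2↦5}  → |V|=6 |E|=3  E = 2-q->1 2-p->2 2-q->7
step 2: apply R3 at {0↦2, 1↦4, 2↦1}  → |V|=4 |E|=1  E = 2-q->7
final graph: no rule applies after step 2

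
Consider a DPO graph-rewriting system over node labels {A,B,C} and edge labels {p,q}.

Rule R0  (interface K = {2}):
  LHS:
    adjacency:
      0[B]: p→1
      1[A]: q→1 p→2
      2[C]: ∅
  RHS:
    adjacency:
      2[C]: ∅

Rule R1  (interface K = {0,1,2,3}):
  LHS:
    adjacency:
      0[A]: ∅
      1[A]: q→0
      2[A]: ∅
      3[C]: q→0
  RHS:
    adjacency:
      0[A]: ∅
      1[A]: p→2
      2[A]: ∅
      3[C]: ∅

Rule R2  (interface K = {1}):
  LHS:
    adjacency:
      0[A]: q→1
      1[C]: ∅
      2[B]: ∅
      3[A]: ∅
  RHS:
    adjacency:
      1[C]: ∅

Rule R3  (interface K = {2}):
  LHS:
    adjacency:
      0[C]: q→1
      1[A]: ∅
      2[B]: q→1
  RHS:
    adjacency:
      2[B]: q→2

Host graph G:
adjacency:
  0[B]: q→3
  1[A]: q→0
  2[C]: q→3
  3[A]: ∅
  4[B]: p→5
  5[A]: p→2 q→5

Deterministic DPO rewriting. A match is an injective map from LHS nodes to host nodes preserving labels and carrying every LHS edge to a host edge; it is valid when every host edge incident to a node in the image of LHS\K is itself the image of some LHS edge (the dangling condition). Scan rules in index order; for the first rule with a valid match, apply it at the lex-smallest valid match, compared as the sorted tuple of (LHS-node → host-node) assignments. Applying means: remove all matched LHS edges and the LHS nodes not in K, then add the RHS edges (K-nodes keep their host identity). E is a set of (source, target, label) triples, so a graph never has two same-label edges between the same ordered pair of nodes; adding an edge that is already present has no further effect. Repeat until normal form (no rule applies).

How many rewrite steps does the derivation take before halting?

initial: |V|=6 |E|=6  E = 0-q->3 1-q->0 2-q->3 4-p->5 5-p->2 5-q->5
step 1: apply R0 at {0↦4, 1↦5, 2↦2}  → |V|=4 |E|=3  E = 0-q->3 1-q->0 2-q->3
step 2: apply R3 at {0↦2, 1↦3, 2↦0}  → |V|=2 |E|=2  E = 0-q->0 1-q->0
normal form: no rule applies after step 2

Answer: 2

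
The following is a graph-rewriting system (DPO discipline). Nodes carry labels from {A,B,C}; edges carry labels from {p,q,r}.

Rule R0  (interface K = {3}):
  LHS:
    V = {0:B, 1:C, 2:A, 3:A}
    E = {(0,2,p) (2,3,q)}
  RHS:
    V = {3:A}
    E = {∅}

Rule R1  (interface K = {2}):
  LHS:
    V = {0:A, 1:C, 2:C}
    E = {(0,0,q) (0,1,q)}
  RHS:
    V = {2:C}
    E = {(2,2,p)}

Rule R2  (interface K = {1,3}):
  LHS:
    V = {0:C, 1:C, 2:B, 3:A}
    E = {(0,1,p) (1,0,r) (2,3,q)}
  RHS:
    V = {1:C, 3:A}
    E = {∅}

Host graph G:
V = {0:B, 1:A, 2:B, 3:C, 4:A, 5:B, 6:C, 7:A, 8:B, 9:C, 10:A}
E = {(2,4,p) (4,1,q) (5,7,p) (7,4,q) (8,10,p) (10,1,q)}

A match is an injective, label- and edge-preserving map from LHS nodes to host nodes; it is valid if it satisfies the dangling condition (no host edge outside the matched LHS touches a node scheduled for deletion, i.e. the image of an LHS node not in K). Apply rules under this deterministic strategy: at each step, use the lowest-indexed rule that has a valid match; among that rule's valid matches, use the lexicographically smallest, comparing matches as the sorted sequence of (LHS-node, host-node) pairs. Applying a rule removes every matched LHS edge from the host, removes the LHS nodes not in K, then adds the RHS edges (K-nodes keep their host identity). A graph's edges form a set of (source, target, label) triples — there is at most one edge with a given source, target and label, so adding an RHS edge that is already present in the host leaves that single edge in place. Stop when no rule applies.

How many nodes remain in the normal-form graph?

initial: |V|=11 |E|=6  E = 2-p->4 4-q->1 5-p->7 7-q->4 8-p->10 10-q->1
step 1: apply R0 at {0↦5, 1↦3, 2↦7, 3↦4}  → |V|=8 |E|=4  E = 2-p->4 4-q->1 8-p->10 10-q->1
step 2: apply R0 at {0↦2, 1↦6, 2↦4, 3↦1}  → |V|=5 |E|=2  E = 8-p->10 10-q->1
step 3: apply R0 at {0↦8, 1↦9, 2↦10, 3↦1}  → |V|=2 |E|=0  E = ∅
halt: no rule applies after step 3
NF nodes: {0:B, 1:A}

Answer: 2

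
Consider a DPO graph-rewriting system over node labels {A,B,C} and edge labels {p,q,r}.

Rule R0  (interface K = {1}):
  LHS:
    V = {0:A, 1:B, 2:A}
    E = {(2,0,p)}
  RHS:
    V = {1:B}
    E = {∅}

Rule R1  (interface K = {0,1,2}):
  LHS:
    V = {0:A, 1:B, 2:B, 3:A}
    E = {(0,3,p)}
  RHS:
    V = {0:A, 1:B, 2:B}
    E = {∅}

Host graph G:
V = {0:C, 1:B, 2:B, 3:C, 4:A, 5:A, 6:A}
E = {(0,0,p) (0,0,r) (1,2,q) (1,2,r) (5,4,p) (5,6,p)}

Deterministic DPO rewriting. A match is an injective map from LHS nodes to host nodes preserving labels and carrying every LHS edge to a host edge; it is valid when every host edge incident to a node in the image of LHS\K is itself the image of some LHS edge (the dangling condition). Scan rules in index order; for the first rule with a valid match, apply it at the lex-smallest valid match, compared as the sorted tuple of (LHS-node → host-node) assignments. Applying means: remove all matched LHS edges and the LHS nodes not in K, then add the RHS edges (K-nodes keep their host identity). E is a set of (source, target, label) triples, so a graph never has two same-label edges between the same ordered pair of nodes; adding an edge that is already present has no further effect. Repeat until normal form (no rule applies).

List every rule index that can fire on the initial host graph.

R0: no valid match — 4 raw matches, all fail dangling condition
R1: 4 valid matches — {0↦5, 1↦1, 2↦2, 3↦4}, {0↦5, 1↦1, 2↦2, 3↦6}, {0↦5, 1↦2, 2↦1, 3↦4} (+1 more)

Answer: [R1]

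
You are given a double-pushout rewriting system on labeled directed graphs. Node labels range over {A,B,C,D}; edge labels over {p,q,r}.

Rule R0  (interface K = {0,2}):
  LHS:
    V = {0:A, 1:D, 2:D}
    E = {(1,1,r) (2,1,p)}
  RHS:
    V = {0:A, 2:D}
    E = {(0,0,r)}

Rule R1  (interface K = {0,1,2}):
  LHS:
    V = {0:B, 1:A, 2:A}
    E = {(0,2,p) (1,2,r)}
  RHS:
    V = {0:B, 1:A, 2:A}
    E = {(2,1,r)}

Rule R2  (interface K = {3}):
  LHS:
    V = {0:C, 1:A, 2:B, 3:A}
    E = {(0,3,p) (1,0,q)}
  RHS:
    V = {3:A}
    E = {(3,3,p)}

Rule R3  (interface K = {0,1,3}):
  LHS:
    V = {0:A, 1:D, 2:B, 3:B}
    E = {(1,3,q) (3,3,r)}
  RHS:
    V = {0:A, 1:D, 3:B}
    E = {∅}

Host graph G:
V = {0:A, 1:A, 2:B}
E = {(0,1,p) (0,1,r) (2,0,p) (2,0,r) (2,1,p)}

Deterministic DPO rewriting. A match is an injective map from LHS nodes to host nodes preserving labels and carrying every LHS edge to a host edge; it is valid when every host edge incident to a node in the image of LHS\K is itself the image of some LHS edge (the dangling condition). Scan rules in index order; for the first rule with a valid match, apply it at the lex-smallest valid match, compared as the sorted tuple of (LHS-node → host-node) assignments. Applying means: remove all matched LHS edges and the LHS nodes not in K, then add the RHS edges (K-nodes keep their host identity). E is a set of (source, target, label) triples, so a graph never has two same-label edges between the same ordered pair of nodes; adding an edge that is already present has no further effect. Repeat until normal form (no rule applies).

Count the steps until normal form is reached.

initial: |V|=3 |E|=5  E = 0-p->1 0-r->1 2-p->0 2-r->0 2-p->1
step 1: apply R1 at {0↦2, 1↦0, 2↦1}  → |V|=3 |E|=4  E = 0-p->1 1-r->0 2-p->0 2-r->0
step 2: apply R1 at {0↦2, 1↦1, 2↦0}  → |V|=3 |E|=3  E = 0-p->1 0-r->1 2-r->0
normal form: no rule applies after step 2

Answer: 2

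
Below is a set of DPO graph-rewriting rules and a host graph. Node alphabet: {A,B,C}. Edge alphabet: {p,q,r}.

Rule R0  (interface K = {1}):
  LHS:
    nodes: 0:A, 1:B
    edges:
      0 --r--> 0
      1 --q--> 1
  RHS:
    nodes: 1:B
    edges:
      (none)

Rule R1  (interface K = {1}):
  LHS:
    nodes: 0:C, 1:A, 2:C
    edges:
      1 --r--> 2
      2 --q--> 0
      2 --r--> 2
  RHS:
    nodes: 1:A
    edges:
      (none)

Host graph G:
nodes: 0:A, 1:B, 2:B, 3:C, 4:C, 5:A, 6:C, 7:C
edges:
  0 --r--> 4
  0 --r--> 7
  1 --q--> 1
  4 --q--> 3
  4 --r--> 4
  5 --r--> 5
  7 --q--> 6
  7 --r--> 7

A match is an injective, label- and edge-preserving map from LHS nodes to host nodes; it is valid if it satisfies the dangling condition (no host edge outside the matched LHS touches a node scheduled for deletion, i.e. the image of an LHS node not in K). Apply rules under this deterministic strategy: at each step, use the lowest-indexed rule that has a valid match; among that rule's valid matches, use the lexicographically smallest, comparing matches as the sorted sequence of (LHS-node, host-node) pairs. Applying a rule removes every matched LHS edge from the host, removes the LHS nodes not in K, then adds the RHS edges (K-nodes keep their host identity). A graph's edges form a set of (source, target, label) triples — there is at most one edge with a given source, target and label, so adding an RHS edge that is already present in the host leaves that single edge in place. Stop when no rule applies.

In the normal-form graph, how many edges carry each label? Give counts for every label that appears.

Answer: (no edges)

Derivation:
initial: |V|=8 |E|=8  E = 0-r->4 0-r->7 1-q->1 4-q->3 4-r->4 5-r->5 7-q->6 7-r->7
step 1: apply R0 at {0↦5, 1↦1}  → |V|=7 |E|=6  E = 0-r->4 0-r->7 4-q->3 4-r->4 7-q->6 7-r->7
step 2: apply R1 at {0↦3, 1↦0, 2↦4}  → |V|=5 |E|=3  E = 0-r->7 7-q->6 7-r->7
step 3: apply R1 at {0↦6, 1↦0, 2↦7}  → |V|=3 |E|=0  E = ∅
final graph: no rule applies after step 3
NF edges: []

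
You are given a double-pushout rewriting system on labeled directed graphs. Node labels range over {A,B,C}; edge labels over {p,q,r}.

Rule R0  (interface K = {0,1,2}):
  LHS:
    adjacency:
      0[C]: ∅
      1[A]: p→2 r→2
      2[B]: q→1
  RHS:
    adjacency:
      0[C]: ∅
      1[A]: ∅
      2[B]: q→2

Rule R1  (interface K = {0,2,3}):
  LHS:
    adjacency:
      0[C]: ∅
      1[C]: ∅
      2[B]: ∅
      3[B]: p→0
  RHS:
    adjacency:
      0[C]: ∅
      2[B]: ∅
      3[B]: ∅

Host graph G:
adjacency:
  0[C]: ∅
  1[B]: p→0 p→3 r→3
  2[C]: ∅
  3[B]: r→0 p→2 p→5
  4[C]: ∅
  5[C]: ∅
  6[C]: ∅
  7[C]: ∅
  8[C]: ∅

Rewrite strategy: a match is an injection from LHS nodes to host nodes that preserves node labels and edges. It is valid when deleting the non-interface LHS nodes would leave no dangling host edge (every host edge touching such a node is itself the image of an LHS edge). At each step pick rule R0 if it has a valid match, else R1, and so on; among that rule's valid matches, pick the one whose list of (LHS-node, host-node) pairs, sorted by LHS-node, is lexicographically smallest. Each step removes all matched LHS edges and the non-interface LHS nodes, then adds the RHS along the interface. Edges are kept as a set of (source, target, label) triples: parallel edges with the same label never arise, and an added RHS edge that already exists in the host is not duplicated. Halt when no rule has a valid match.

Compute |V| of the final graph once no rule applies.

Answer: 6

Steps:
[0] host  ⇒  9 nodes, 6 edges  {1-p->0 1-p->3 1-r->3 3-r->0 3-p->2 3-p->5}
[1] R1 @ {0↦0, 1↦4, 2↦3, 3↦1}  ⇒  8 nodes, 5 edges  {1-p->3 1-r->3 3-r->0 3-p->2 3-p->5}
[2] R1 @ {0↦2, 1↦6, 2↦1, 3↦3}  ⇒  7 nodes, 4 edges  {1-p->3 1-r->3 3-r->0 3-p->5}
[3] R1 @ {0↦5, 1↦2, 2↦1, 3↦3}  ⇒  6 nodes, 3 edges  {1-p->3 1-r->3 3-r->0}
halt: no rule applies after step 3
NF nodes: {0:C, 1:B, 3:B, 5:C, 7:C, 8:C}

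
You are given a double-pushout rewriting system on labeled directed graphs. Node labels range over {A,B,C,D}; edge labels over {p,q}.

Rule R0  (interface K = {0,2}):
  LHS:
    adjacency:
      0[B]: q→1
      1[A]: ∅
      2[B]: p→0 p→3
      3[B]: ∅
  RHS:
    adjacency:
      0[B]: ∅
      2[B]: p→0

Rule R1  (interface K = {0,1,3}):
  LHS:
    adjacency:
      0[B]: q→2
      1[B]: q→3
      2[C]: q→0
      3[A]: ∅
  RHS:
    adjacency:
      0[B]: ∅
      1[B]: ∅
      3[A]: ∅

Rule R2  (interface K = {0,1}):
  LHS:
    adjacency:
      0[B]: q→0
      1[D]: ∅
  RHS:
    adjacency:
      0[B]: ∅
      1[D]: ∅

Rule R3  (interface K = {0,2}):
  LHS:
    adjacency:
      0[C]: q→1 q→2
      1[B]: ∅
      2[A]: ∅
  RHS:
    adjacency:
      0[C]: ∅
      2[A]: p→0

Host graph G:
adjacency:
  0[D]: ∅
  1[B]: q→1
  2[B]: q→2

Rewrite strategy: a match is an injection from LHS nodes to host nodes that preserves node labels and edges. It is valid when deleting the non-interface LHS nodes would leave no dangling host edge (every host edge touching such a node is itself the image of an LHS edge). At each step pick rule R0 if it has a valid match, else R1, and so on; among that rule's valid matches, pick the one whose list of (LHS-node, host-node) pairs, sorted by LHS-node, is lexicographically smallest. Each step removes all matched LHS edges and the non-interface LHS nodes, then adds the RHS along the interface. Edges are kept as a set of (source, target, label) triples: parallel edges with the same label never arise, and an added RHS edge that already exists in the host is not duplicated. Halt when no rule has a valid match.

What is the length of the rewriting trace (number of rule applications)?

[0] host  ⇒  3 nodes, 2 edges  {1-q->1 2-q->2}
[1] R2 @ {0↦1, 1↦0}  ⇒  3 nodes, 1 edges  {2-q->2}
[2] R2 @ {0↦2, 1↦0}  ⇒  3 nodes, 0 edges  {∅}
halt: no rule applies after step 2

Answer: 2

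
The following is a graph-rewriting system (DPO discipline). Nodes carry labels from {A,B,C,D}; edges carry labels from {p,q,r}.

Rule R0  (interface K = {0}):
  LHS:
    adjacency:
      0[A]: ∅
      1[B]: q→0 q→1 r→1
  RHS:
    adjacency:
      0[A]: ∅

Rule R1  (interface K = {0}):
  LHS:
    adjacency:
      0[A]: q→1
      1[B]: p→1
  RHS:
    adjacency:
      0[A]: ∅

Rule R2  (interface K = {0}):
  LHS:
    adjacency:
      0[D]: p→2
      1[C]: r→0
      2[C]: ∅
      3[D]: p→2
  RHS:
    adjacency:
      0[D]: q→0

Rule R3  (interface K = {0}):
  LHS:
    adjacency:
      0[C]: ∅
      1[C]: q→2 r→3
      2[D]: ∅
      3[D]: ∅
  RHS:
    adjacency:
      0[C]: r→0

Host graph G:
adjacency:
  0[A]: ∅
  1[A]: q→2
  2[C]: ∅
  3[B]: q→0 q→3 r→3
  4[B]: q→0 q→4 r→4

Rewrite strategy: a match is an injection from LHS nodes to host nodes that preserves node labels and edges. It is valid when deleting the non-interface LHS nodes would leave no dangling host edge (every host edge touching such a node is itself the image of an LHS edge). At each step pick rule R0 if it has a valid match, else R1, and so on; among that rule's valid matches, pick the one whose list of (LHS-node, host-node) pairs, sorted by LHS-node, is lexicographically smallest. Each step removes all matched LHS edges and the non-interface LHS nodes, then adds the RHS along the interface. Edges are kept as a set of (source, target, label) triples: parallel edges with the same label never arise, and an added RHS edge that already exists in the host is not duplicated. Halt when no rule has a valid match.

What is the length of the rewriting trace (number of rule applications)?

Answer: 2

Steps:
start.  V:5 E:7  edges: 1-q->2 3-q->0 3-q->3 3-r->3 4-q->0 4-q->4 4-r->4
1. fire R0 via {0↦0, 1↦3}  →  V:4 E:4  edges: 1-q->2 4-q->0 4-q->4 4-r->4
2. fire R0 via {0↦0, 1↦4}  →  V:3 E:1  edges: 1-q->2
halt: no rule applies after step 2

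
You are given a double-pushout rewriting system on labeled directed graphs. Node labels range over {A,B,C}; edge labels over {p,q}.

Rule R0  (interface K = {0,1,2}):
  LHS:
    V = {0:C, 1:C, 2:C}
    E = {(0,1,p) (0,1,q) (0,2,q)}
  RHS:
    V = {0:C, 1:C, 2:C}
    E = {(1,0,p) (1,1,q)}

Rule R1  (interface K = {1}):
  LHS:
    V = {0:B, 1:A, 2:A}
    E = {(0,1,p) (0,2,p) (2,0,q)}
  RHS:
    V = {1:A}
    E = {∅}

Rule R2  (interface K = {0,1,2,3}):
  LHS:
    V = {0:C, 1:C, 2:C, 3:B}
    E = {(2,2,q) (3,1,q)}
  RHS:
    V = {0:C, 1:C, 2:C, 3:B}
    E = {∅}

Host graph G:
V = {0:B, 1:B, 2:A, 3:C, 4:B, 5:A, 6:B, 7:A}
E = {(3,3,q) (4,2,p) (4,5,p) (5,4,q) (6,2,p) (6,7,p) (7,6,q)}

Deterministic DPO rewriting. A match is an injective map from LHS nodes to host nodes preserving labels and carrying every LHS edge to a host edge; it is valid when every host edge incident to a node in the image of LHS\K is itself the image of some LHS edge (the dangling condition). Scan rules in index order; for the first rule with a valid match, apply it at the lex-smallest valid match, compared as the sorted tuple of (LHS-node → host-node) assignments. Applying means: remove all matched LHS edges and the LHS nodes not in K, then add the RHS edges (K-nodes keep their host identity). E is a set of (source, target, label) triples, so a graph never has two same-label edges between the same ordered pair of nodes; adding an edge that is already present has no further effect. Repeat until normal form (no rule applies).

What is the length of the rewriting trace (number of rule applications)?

Answer: 2

Steps:
start.  V:8 E:7  edges: 3-q->3 4-p->2 4-p->5 5-q->4 6-p->2 6-p->7 7-q->6
1. fire R1 via {0↦4, 1↦2, 2↦5}  →  V:6 E:4  edges: 3-q->3 6-p->2 6-p->7 7-q->6
2. fire R1 via {0↦6, 1↦2, 2↦7}  →  V:4 E:1  edges: 3-q->3
halt: no rule applies after step 2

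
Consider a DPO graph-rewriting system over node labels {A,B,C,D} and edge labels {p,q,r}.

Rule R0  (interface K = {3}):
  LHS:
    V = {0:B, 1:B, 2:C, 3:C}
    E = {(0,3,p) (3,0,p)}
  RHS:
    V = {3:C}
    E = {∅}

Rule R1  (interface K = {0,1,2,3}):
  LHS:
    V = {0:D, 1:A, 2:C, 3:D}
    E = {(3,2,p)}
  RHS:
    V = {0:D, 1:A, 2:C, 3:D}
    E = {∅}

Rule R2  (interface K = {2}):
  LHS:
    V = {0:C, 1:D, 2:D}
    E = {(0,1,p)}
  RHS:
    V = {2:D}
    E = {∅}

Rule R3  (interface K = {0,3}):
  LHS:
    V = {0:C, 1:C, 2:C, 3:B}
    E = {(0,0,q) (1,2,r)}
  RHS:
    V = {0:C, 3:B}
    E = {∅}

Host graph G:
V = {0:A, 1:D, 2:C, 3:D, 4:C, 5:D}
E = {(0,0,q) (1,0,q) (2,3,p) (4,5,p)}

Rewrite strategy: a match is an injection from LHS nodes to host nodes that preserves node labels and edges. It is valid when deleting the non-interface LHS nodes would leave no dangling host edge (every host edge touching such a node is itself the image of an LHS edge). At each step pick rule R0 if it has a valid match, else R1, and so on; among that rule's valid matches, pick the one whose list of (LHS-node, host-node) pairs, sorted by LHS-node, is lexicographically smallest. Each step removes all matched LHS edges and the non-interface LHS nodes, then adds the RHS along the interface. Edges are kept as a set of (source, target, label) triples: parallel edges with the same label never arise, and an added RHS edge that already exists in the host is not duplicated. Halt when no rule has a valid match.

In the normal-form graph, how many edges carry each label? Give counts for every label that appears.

start.  V:6 E:4  edges: 0-q->0 1-q->0 2-p->3 4-p->5
1. fire R2 via {0↦2, 1↦3, 2↦1}  →  V:4 E:3  edges: 0-q->0 1-q->0 4-p->5
2. fire R2 via {0↦4, 1↦5, 2↦1}  →  V:2 E:2  edges: 0-q->0 1-q->0
final graph: no rule applies after step 2
NF edges: [(0, 0, 'q'), (1, 0, 'q')]

Answer: q:2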